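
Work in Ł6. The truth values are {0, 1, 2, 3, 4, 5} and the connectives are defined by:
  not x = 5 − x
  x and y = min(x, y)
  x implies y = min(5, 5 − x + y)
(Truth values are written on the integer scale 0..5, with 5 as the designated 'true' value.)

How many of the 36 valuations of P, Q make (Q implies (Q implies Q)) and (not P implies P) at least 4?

value 5: 18 assignments (counts)
value 4: 6 assignments (counts)
value 2: 6 assignments
value 0: 6 assignments
So 24 of the 36 assignments meet the threshold.

24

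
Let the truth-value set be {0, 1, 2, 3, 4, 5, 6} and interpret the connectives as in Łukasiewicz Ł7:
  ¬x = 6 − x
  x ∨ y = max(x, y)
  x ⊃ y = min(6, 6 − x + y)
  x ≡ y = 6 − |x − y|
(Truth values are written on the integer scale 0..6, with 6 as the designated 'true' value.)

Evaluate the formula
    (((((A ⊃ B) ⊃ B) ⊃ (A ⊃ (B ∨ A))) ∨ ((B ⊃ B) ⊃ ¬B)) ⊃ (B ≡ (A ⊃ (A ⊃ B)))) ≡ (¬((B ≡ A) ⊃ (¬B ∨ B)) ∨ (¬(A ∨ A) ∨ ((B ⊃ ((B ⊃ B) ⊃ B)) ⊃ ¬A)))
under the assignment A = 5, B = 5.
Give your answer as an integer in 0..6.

A ⊃ B = 5 ⊃ 5 = 6
(A ⊃ B) ⊃ B = 6 ⊃ 5 = 5
B ∨ A = 5 ∨ 5 = 5
A ⊃ (B ∨ A) = 5 ⊃ 5 = 6
((A ⊃ B) ⊃ B) ⊃ (A ⊃ (B ∨ A)) = 5 ⊃ 6 = 6
B ⊃ B = 5 ⊃ 5 = 6
¬B = ¬5 = 1
(B ⊃ B) ⊃ ¬B = 6 ⊃ 1 = 1
(((A ⊃ B) ⊃ B) ⊃ (A ⊃ (B ∨ A))) ∨ ((B ⊃ B) ⊃ ¬B) = 6 ∨ 1 = 6
A ⊃ B = 5 ⊃ 5 = 6
A ⊃ (A ⊃ B) = 5 ⊃ 6 = 6
B ≡ (A ⊃ (A ⊃ B)) = 5 ≡ 6 = 5
((((A ⊃ B) ⊃ B) ⊃ (A ⊃ (B ∨ A))) ∨ ((B ⊃ B) ⊃ ¬B)) ⊃ (B ≡ (A ⊃ (A ⊃ B))) = 6 ⊃ 5 = 5
B ≡ A = 5 ≡ 5 = 6
¬B = ¬5 = 1
¬B ∨ B = 1 ∨ 5 = 5
(B ≡ A) ⊃ (¬B ∨ B) = 6 ⊃ 5 = 5
¬((B ≡ A) ⊃ (¬B ∨ B)) = ¬5 = 1
A ∨ A = 5 ∨ 5 = 5
¬(A ∨ A) = ¬5 = 1
B ⊃ B = 5 ⊃ 5 = 6
(B ⊃ B) ⊃ B = 6 ⊃ 5 = 5
B ⊃ ((B ⊃ B) ⊃ B) = 5 ⊃ 5 = 6
¬A = ¬5 = 1
(B ⊃ ((B ⊃ B) ⊃ B)) ⊃ ¬A = 6 ⊃ 1 = 1
¬(A ∨ A) ∨ ((B ⊃ ((B ⊃ B) ⊃ B)) ⊃ ¬A) = 1 ∨ 1 = 1
¬((B ≡ A) ⊃ (¬B ∨ B)) ∨ (¬(A ∨ A) ∨ ((B ⊃ ((B ⊃ B) ⊃ B)) ⊃ ¬A)) = 1 ∨ 1 = 1
(((((A ⊃ B) ⊃ B) ⊃ (A ⊃ (B ∨ A))) ∨ ((B ⊃ B) ⊃ ¬B)) ⊃ (B ≡ (A ⊃ (A ⊃ B)))) ≡ (¬((B ≡ A) ⊃ (¬B ∨ B)) ∨ (¬(A ∨ A) ∨ ((B ⊃ ((B ⊃ B) ⊃ B)) ⊃ ¬A))) = 5 ≡ 1 = 2

2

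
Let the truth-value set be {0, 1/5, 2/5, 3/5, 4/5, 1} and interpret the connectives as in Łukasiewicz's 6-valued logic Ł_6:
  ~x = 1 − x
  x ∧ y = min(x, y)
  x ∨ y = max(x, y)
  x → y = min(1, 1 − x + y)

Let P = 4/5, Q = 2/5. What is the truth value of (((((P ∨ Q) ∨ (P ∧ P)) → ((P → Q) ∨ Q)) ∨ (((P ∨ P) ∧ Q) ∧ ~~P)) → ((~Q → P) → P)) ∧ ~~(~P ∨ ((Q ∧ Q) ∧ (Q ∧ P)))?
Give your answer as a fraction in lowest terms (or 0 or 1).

2/5

P ∨ Q = 4/5 ∨ 2/5 = 4/5
P ∧ P = 4/5 ∧ 4/5 = 4/5
(P ∨ Q) ∨ (P ∧ P) = 4/5 ∨ 4/5 = 4/5
P → Q = 4/5 → 2/5 = 3/5
(P → Q) ∨ Q = 3/5 ∨ 2/5 = 3/5
((P ∨ Q) ∨ (P ∧ P)) → ((P → Q) ∨ Q) = 4/5 → 3/5 = 4/5
P ∨ P = 4/5 ∨ 4/5 = 4/5
(P ∨ P) ∧ Q = 4/5 ∧ 2/5 = 2/5
~P = ~4/5 = 1/5
~~P = ~1/5 = 4/5
((P ∨ P) ∧ Q) ∧ ~~P = 2/5 ∧ 4/5 = 2/5
(((P ∨ Q) ∨ (P ∧ P)) → ((P → Q) ∨ Q)) ∨ (((P ∨ P) ∧ Q) ∧ ~~P) = 4/5 ∨ 2/5 = 4/5
~Q = ~2/5 = 3/5
~Q → P = 3/5 → 4/5 = 1
(~Q → P) → P = 1 → 4/5 = 4/5
((((P ∨ Q) ∨ (P ∧ P)) → ((P → Q) ∨ Q)) ∨ (((P ∨ P) ∧ Q) ∧ ~~P)) → ((~Q → P) → P) = 4/5 → 4/5 = 1
~P = ~4/5 = 1/5
Q ∧ Q = 2/5 ∧ 2/5 = 2/5
Q ∧ P = 2/5 ∧ 4/5 = 2/5
(Q ∧ Q) ∧ (Q ∧ P) = 2/5 ∧ 2/5 = 2/5
~P ∨ ((Q ∧ Q) ∧ (Q ∧ P)) = 1/5 ∨ 2/5 = 2/5
~(~P ∨ ((Q ∧ Q) ∧ (Q ∧ P))) = ~2/5 = 3/5
~~(~P ∨ ((Q ∧ Q) ∧ (Q ∧ P))) = ~3/5 = 2/5
(((((P ∨ Q) ∨ (P ∧ P)) → ((P → Q) ∨ Q)) ∨ (((P ∨ P) ∧ Q) ∧ ~~P)) → ((~Q → P) → P)) ∧ ~~(~P ∨ ((Q ∧ Q) ∧ (Q ∧ P))) = 1 ∧ 2/5 = 2/5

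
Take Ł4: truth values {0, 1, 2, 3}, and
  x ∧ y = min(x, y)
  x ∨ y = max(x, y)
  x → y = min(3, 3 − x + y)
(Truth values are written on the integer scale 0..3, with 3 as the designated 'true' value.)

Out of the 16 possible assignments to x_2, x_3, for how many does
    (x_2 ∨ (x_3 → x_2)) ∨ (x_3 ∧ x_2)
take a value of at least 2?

13

x_2 = 0, x_3 = 0 ↦ 3  ≥
x_2 = 0, x_3 = 1 ↦ 2  ≥
x_2 = 0, x_3 = 2 ↦ 1  <
x_2 = 0, x_3 = 3 ↦ 0  <
x_2 = 1, x_3 = 0 ↦ 3  ≥
x_2 = 1, x_3 = 1 ↦ 3  ≥
x_2 = 1, x_3 = 2 ↦ 2  ≥
x_2 = 1, x_3 = 3 ↦ 1  <
x_2 = 2, x_3 = 0 ↦ 3  ≥
x_2 = 2, x_3 = 1 ↦ 3  ≥
x_2 = 2, x_3 = 2 ↦ 3  ≥
x_2 = 2, x_3 = 3 ↦ 2  ≥
x_2 = 3, x_3 = 0 ↦ 3  ≥
x_2 = 3, x_3 = 1 ↦ 3  ≥
x_2 = 3, x_3 = 2 ↦ 3  ≥
x_2 = 3, x_3 = 3 ↦ 3  ≥
So 13 of the 16 assignments meet the threshold.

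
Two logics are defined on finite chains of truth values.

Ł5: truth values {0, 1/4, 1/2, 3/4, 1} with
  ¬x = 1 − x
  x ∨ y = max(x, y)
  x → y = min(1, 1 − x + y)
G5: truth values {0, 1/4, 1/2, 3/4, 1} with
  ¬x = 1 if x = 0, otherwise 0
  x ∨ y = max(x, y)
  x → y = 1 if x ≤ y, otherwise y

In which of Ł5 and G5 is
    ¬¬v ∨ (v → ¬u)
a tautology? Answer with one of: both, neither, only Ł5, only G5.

In Ł5: at u = 1/2, v = 3/4 the value is 3/4 — not a tautology.
In G5: every assignment gives 1 — tautology.

only G5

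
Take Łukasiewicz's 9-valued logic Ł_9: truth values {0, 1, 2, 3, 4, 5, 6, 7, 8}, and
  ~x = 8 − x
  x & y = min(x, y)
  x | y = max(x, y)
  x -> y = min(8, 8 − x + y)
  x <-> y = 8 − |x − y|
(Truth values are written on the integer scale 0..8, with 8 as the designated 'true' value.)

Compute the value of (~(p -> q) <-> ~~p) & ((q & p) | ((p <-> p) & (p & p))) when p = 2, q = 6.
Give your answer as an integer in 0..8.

p -> q = 2 -> 6 = 8
~(p -> q) = ~8 = 0
~p = ~2 = 6
~~p = ~6 = 2
~(p -> q) <-> ~~p = 0 <-> 2 = 6
q & p = 6 & 2 = 2
p <-> p = 2 <-> 2 = 8
p & p = 2 & 2 = 2
(p <-> p) & (p & p) = 8 & 2 = 2
(q & p) | ((p <-> p) & (p & p)) = 2 | 2 = 2
(~(p -> q) <-> ~~p) & ((q & p) | ((p <-> p) & (p & p))) = 6 & 2 = 2

2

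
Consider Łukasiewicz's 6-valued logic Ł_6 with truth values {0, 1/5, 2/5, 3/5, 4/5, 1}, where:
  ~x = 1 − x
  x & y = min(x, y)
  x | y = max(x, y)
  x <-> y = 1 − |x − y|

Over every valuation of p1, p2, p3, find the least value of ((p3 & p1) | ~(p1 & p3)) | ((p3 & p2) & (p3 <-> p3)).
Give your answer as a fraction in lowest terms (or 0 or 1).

Take p1 = 2/5, p2 = 0, p3 = 2/5:
p3 & p1 = 2/5 & 2/5 = 2/5
p1 & p3 = 2/5 & 2/5 = 2/5
~(p1 & p3) = ~2/5 = 3/5
(p3 & p1) | ~(p1 & p3) = 2/5 | 3/5 = 3/5
p3 & p2 = 2/5 & 0 = 0
p3 <-> p3 = 2/5 <-> 2/5 = 1
(p3 & p2) & (p3 <-> p3) = 0 & 1 = 0
((p3 & p1) | ~(p1 & p3)) | ((p3 & p2) & (p3 <-> p3)) = 3/5 | 0 = 3/5
No assignment yields a value below 3/5, so this is the minimum.

3/5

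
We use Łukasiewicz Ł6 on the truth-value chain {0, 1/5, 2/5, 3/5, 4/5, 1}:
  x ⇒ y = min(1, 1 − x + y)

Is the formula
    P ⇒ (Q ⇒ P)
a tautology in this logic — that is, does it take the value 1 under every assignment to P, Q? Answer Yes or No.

At P = 1/5, Q = 1, for instance:
Q ⇒ P = 1 ⇒ 1/5 = 1/5
P ⇒ (Q ⇒ P) = 1/5 ⇒ 1/5 = 1
and checking the remaining 35 assignments likewise gives ≥ 1 in every case.

Yes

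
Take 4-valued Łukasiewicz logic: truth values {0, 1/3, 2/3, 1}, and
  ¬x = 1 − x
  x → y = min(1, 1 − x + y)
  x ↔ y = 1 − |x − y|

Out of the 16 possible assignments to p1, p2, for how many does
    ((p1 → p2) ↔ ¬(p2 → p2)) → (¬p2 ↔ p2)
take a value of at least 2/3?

p1 = 0, p2 = 0 ↦ 1  ≥
p1 = 0, p2 = 1/3 ↦ 1  ≥
p1 = 0, p2 = 2/3 ↦ 1  ≥
p1 = 0, p2 = 1 ↦ 1  ≥
p1 = 1/3, p2 = 0 ↦ 2/3  ≥
p1 = 1/3, p2 = 1/3 ↦ 1  ≥
p1 = 1/3, p2 = 2/3 ↦ 1  ≥
p1 = 1/3, p2 = 1 ↦ 1  ≥
p1 = 2/3, p2 = 0 ↦ 1/3  <
p1 = 2/3, p2 = 1/3 ↦ 1  ≥
p1 = 2/3, p2 = 2/3 ↦ 1  ≥
p1 = 2/3, p2 = 1 ↦ 1  ≥
p1 = 1, p2 = 0 ↦ 0  <
p1 = 1, p2 = 1/3 ↦ 1  ≥
p1 = 1, p2 = 2/3 ↦ 1  ≥
p1 = 1, p2 = 1 ↦ 1  ≥
So 14 of the 16 assignments meet the threshold.

14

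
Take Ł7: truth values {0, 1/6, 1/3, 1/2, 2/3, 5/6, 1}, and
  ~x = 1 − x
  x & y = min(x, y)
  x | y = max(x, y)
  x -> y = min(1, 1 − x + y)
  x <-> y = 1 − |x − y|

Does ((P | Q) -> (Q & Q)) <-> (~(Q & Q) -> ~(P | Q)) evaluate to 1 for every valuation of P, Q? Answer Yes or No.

At P = 2/3, Q = 1/6, for instance:
P | Q = 2/3 | 1/6 = 2/3
Q & Q = 1/6 & 1/6 = 1/6
(P | Q) -> (Q & Q) = 2/3 -> 1/6 = 1/2
~(Q & Q) = ~1/6 = 5/6
~(P | Q) = ~2/3 = 1/3
~(Q & Q) -> ~(P | Q) = 5/6 -> 1/3 = 1/2
((P | Q) -> (Q & Q)) <-> (~(Q & Q) -> ~(P | Q)) = 1/2 <-> 1/2 = 1
and checking the remaining 48 assignments likewise gives ≥ 1 in every case.

Yes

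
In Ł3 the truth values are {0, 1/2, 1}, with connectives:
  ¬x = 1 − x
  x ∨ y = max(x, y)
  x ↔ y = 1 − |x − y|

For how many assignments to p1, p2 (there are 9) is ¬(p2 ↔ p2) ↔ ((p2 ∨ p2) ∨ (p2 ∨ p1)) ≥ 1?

p1 = 0, p2 = 0 ↦ 1  ≥
p1 = 0, p2 = 1/2 ↦ 1/2  <
p1 = 0, p2 = 1 ↦ 0  <
p1 = 1/2, p2 = 0 ↦ 1/2  <
p1 = 1/2, p2 = 1/2 ↦ 1/2  <
p1 = 1/2, p2 = 1 ↦ 0  <
p1 = 1, p2 = 0 ↦ 0  <
p1 = 1, p2 = 1/2 ↦ 0  <
p1 = 1, p2 = 1 ↦ 0  <
So 1 of the 9 assignments meets the threshold.

1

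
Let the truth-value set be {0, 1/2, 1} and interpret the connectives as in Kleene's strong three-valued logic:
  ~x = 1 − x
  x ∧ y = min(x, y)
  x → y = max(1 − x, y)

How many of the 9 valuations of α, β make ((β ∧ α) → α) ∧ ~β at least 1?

α = 0, β = 0 ↦ 1  ≥
α = 0, β = 1/2 ↦ 1/2  <
α = 0, β = 1 ↦ 0  <
α = 1/2, β = 0 ↦ 1  ≥
α = 1/2, β = 1/2 ↦ 1/2  <
α = 1/2, β = 1 ↦ 0  <
α = 1, β = 0 ↦ 1  ≥
α = 1, β = 1/2 ↦ 1/2  <
α = 1, β = 1 ↦ 0  <
So 3 of the 9 assignments meet the threshold.

3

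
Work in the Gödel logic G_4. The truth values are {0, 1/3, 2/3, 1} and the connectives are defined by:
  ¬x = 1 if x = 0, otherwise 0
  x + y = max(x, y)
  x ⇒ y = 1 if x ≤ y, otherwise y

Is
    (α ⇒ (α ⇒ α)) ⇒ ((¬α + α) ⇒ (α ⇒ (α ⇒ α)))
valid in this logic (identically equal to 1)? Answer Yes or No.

α = 0 ↦ 1
α = 1/3 ↦ 1
α = 2/3 ↦ 1
α = 1 ↦ 1
Every assignment gives a value ≥ 1.

Yes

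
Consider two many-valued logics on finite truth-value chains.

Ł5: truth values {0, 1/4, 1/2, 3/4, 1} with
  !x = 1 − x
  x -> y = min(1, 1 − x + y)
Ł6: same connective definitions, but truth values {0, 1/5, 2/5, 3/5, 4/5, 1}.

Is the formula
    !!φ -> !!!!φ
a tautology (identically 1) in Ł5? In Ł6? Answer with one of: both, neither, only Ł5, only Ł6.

both

In Ł5: every assignment gives 1 — tautology.
In Ł6: every assignment gives 1 — tautology.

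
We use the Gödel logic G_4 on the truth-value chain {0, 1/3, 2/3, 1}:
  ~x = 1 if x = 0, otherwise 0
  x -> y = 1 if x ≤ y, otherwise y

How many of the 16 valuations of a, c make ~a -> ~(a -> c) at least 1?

12

a = 0, c = 0 ↦ 0  <
a = 0, c = 1/3 ↦ 0  <
a = 0, c = 2/3 ↦ 0  <
a = 0, c = 1 ↦ 0  <
a = 1/3, c = 0 ↦ 1  ≥
a = 1/3, c = 1/3 ↦ 1  ≥
a = 1/3, c = 2/3 ↦ 1  ≥
a = 1/3, c = 1 ↦ 1  ≥
a = 2/3, c = 0 ↦ 1  ≥
a = 2/3, c = 1/3 ↦ 1  ≥
a = 2/3, c = 2/3 ↦ 1  ≥
a = 2/3, c = 1 ↦ 1  ≥
a = 1, c = 0 ↦ 1  ≥
a = 1, c = 1/3 ↦ 1  ≥
a = 1, c = 2/3 ↦ 1  ≥
a = 1, c = 1 ↦ 1  ≥
So 12 of the 16 assignments meet the threshold.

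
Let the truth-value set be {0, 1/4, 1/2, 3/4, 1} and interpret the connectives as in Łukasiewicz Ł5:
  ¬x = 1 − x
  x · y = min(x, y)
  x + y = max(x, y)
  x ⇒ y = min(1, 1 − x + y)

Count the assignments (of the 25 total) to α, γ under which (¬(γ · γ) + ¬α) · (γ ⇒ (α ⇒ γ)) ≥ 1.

9

value 1: 9 assignments (counts)
value 3/4: 7 assignments
value 1/2: 5 assignments
value 1/4: 3 assignments
value 0: 1 assignment
So 9 of the 25 assignments meet the threshold.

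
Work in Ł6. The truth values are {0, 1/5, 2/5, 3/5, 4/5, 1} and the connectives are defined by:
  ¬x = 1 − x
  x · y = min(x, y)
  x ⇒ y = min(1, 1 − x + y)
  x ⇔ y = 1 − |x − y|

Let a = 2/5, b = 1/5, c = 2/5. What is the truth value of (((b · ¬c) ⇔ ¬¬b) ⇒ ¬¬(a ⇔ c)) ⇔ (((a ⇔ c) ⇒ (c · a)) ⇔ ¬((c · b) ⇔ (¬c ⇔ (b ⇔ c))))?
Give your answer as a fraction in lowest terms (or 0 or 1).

¬c = ¬2/5 = 3/5
b · ¬c = 1/5 · 3/5 = 1/5
¬b = ¬1/5 = 4/5
¬¬b = ¬4/5 = 1/5
(b · ¬c) ⇔ ¬¬b = 1/5 ⇔ 1/5 = 1
a ⇔ c = 2/5 ⇔ 2/5 = 1
¬(a ⇔ c) = ¬1 = 0
¬¬(a ⇔ c) = ¬0 = 1
((b · ¬c) ⇔ ¬¬b) ⇒ ¬¬(a ⇔ c) = 1 ⇒ 1 = 1
a ⇔ c = 2/5 ⇔ 2/5 = 1
c · a = 2/5 · 2/5 = 2/5
(a ⇔ c) ⇒ (c · a) = 1 ⇒ 2/5 = 2/5
c · b = 2/5 · 1/5 = 1/5
¬c = ¬2/5 = 3/5
b ⇔ c = 1/5 ⇔ 2/5 = 4/5
¬c ⇔ (b ⇔ c) = 3/5 ⇔ 4/5 = 4/5
(c · b) ⇔ (¬c ⇔ (b ⇔ c)) = 1/5 ⇔ 4/5 = 2/5
¬((c · b) ⇔ (¬c ⇔ (b ⇔ c))) = ¬2/5 = 3/5
((a ⇔ c) ⇒ (c · a)) ⇔ ¬((c · b) ⇔ (¬c ⇔ (b ⇔ c))) = 2/5 ⇔ 3/5 = 4/5
(((b · ¬c) ⇔ ¬¬b) ⇒ ¬¬(a ⇔ c)) ⇔ (((a ⇔ c) ⇒ (c · a)) ⇔ ¬((c · b) ⇔ (¬c ⇔ (b ⇔ c)))) = 1 ⇔ 4/5 = 4/5

4/5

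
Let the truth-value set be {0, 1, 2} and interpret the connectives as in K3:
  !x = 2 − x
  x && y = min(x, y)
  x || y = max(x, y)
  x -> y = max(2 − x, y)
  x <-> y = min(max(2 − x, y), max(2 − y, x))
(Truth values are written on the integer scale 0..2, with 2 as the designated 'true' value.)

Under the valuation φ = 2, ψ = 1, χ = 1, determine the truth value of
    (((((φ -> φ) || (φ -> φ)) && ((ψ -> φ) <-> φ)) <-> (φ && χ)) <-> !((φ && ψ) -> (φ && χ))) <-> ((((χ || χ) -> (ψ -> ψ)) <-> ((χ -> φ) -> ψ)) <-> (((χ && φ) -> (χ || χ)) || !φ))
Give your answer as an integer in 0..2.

φ -> φ = 2 -> 2 = 2
φ -> φ = 2 -> 2 = 2
(φ -> φ) || (φ -> φ) = 2 || 2 = 2
ψ -> φ = 1 -> 2 = 2
(ψ -> φ) <-> φ = 2 <-> 2 = 2
((φ -> φ) || (φ -> φ)) && ((ψ -> φ) <-> φ) = 2 && 2 = 2
φ && χ = 2 && 1 = 1
(((φ -> φ) || (φ -> φ)) && ((ψ -> φ) <-> φ)) <-> (φ && χ) = 2 <-> 1 = 1
φ && ψ = 2 && 1 = 1
φ && χ = 2 && 1 = 1
(φ && ψ) -> (φ && χ) = 1 -> 1 = 1
!((φ && ψ) -> (φ && χ)) = !1 = 1
((((φ -> φ) || (φ -> φ)) && ((ψ -> φ) <-> φ)) <-> (φ && χ)) <-> !((φ && ψ) -> (φ && χ)) = 1 <-> 1 = 1
χ || χ = 1 || 1 = 1
ψ -> ψ = 1 -> 1 = 1
(χ || χ) -> (ψ -> ψ) = 1 -> 1 = 1
χ -> φ = 1 -> 2 = 2
(χ -> φ) -> ψ = 2 -> 1 = 1
((χ || χ) -> (ψ -> ψ)) <-> ((χ -> φ) -> ψ) = 1 <-> 1 = 1
χ && φ = 1 && 2 = 1
χ || χ = 1 || 1 = 1
(χ && φ) -> (χ || χ) = 1 -> 1 = 1
!φ = !2 = 0
((χ && φ) -> (χ || χ)) || !φ = 1 || 0 = 1
(((χ || χ) -> (ψ -> ψ)) <-> ((χ -> φ) -> ψ)) <-> (((χ && φ) -> (χ || χ)) || !φ) = 1 <-> 1 = 1
(((((φ -> φ) || (φ -> φ)) && ((ψ -> φ) <-> φ)) <-> (φ && χ)) <-> !((φ && ψ) -> (φ && χ))) <-> ((((χ || χ) -> (ψ -> ψ)) <-> ((χ -> φ) -> ψ)) <-> (((χ && φ) -> (χ || χ)) || !φ)) = 1 <-> 1 = 1

1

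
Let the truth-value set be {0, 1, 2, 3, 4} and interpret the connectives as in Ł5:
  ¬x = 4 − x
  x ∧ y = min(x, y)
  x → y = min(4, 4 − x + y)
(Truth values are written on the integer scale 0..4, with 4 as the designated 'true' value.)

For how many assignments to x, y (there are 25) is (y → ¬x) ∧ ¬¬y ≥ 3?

value 4: 1 assignment (counts)
value 3: 4 assignments (counts)
value 2: 7 assignments
value 1: 7 assignments
value 0: 6 assignments
So 5 of the 25 assignments meet the threshold.

5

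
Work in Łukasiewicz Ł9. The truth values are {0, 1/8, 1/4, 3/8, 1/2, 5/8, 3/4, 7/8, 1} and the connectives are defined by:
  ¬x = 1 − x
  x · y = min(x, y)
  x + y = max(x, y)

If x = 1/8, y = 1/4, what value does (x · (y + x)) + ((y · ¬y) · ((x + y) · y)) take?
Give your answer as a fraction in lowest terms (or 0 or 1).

1/4

y + x = 1/4 + 1/8 = 1/4
x · (y + x) = 1/8 · 1/4 = 1/8
¬y = ¬1/4 = 3/4
y · ¬y = 1/4 · 3/4 = 1/4
x + y = 1/8 + 1/4 = 1/4
(x + y) · y = 1/4 · 1/4 = 1/4
(y · ¬y) · ((x + y) · y) = 1/4 · 1/4 = 1/4
(x · (y + x)) + ((y · ¬y) · ((x + y) · y)) = 1/8 + 1/4 = 1/4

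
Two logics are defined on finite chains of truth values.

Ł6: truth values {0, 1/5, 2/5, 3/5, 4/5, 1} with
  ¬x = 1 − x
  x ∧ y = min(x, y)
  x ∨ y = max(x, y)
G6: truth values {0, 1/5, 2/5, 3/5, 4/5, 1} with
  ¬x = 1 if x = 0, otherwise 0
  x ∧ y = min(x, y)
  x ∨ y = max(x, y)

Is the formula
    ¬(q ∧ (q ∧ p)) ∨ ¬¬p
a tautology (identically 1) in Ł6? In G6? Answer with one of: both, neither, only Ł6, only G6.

only G6

In Ł6: at p = 1/5, q = 1/5 the value is 4/5 — not a tautology.
In G6: every assignment gives 1 — tautology.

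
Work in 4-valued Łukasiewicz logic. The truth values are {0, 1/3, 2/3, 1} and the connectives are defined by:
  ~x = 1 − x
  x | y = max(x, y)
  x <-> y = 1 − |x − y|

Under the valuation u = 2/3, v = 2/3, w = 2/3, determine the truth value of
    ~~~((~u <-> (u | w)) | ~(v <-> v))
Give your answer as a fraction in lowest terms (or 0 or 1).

1/3

~u = ~2/3 = 1/3
u | w = 2/3 | 2/3 = 2/3
~u <-> (u | w) = 1/3 <-> 2/3 = 2/3
v <-> v = 2/3 <-> 2/3 = 1
~(v <-> v) = ~1 = 0
(~u <-> (u | w)) | ~(v <-> v) = 2/3 | 0 = 2/3
~((~u <-> (u | w)) | ~(v <-> v)) = ~2/3 = 1/3
~~((~u <-> (u | w)) | ~(v <-> v)) = ~1/3 = 2/3
~~~((~u <-> (u | w)) | ~(v <-> v)) = ~2/3 = 1/3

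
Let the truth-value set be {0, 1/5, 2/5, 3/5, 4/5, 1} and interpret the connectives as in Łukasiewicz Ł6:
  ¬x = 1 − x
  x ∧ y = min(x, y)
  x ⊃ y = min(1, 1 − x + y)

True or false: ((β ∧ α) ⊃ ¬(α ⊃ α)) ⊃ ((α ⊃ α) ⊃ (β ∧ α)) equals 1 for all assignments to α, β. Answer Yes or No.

Counterexample: take α = 0, β = 0.
β ∧ α = 0 ∧ 0 = 0
α ⊃ α = 0 ⊃ 0 = 1
¬(α ⊃ α) = ¬1 = 0
(β ∧ α) ⊃ ¬(α ⊃ α) = 0 ⊃ 0 = 1
α ⊃ α = 0 ⊃ 0 = 1
β ∧ α = 0 ∧ 0 = 0
(α ⊃ α) ⊃ (β ∧ α) = 1 ⊃ 0 = 0
((β ∧ α) ⊃ ¬(α ⊃ α)) ⊃ ((α ⊃ α) ⊃ (β ∧ α)) = 1 ⊃ 0 = 0
This gives 0 ≠ 1.

No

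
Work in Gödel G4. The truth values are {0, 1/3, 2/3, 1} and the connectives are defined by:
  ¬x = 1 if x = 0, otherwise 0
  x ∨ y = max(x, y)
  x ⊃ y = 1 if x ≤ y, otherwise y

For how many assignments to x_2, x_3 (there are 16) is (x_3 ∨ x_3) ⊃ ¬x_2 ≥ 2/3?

x_2 = 0, x_3 = 0 ↦ 1  ≥
x_2 = 0, x_3 = 1/3 ↦ 1  ≥
x_2 = 0, x_3 = 2/3 ↦ 1  ≥
x_2 = 0, x_3 = 1 ↦ 1  ≥
x_2 = 1/3, x_3 = 0 ↦ 1  ≥
x_2 = 1/3, x_3 = 1/3 ↦ 0  <
x_2 = 1/3, x_3 = 2/3 ↦ 0  <
x_2 = 1/3, x_3 = 1 ↦ 0  <
x_2 = 2/3, x_3 = 0 ↦ 1  ≥
x_2 = 2/3, x_3 = 1/3 ↦ 0  <
x_2 = 2/3, x_3 = 2/3 ↦ 0  <
x_2 = 2/3, x_3 = 1 ↦ 0  <
x_2 = 1, x_3 = 0 ↦ 1  ≥
x_2 = 1, x_3 = 1/3 ↦ 0  <
x_2 = 1, x_3 = 2/3 ↦ 0  <
x_2 = 1, x_3 = 1 ↦ 0  <
So 7 of the 16 assignments meet the threshold.

7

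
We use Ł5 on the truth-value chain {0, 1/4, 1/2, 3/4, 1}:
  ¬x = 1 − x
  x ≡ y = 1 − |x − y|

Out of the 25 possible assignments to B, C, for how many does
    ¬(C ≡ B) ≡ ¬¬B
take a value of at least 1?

7

value 1: 7 assignments (counts)
value 3/4: 7 assignments
value 1/2: 6 assignments
value 1/4: 3 assignments
value 0: 2 assignments
So 7 of the 25 assignments meet the threshold.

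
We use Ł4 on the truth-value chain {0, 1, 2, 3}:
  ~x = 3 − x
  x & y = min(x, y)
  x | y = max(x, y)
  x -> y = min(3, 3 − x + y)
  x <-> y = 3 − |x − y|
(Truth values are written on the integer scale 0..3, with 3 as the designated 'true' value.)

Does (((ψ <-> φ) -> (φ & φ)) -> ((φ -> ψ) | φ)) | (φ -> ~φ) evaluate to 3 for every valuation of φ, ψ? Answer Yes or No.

No

Counterexample: take φ = 2, ψ = 0.
ψ <-> φ = 0 <-> 2 = 1
φ & φ = 2 & 2 = 2
(ψ <-> φ) -> (φ & φ) = 1 -> 2 = 3
φ -> ψ = 2 -> 0 = 1
(φ -> ψ) | φ = 1 | 2 = 2
((ψ <-> φ) -> (φ & φ)) -> ((φ -> ψ) | φ) = 3 -> 2 = 2
~φ = ~2 = 1
φ -> ~φ = 2 -> 1 = 2
(((ψ <-> φ) -> (φ & φ)) -> ((φ -> ψ) | φ)) | (φ -> ~φ) = 2 | 2 = 2
This gives 2 ≠ 3.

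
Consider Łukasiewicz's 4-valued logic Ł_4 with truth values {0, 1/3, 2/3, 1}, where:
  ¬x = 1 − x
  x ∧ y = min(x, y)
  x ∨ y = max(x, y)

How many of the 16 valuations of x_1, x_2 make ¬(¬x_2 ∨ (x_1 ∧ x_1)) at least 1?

1

x_1 = 0, x_2 = 0 ↦ 0  <
x_1 = 0, x_2 = 1/3 ↦ 1/3  <
x_1 = 0, x_2 = 2/3 ↦ 2/3  <
x_1 = 0, x_2 = 1 ↦ 1  ≥
x_1 = 1/3, x_2 = 0 ↦ 0  <
x_1 = 1/3, x_2 = 1/3 ↦ 1/3  <
x_1 = 1/3, x_2 = 2/3 ↦ 2/3  <
x_1 = 1/3, x_2 = 1 ↦ 2/3  <
x_1 = 2/3, x_2 = 0 ↦ 0  <
x_1 = 2/3, x_2 = 1/3 ↦ 1/3  <
x_1 = 2/3, x_2 = 2/3 ↦ 1/3  <
x_1 = 2/3, x_2 = 1 ↦ 1/3  <
x_1 = 1, x_2 = 0 ↦ 0  <
x_1 = 1, x_2 = 1/3 ↦ 0  <
x_1 = 1, x_2 = 2/3 ↦ 0  <
x_1 = 1, x_2 = 1 ↦ 0  <
So 1 of the 16 assignments meets the threshold.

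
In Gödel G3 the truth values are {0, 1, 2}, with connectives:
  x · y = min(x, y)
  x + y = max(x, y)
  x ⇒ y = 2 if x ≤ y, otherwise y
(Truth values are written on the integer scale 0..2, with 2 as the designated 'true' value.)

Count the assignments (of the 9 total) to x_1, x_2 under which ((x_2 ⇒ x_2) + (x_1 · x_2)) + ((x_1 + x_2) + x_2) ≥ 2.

x_1 = 0, x_2 = 0 ↦ 2  ≥
x_1 = 0, x_2 = 1 ↦ 2  ≥
x_1 = 0, x_2 = 2 ↦ 2  ≥
x_1 = 1, x_2 = 0 ↦ 2  ≥
x_1 = 1, x_2 = 1 ↦ 2  ≥
x_1 = 1, x_2 = 2 ↦ 2  ≥
x_1 = 2, x_2 = 0 ↦ 2  ≥
x_1 = 2, x_2 = 1 ↦ 2  ≥
x_1 = 2, x_2 = 2 ↦ 2  ≥
So 9 of the 9 assignments meet the threshold.

9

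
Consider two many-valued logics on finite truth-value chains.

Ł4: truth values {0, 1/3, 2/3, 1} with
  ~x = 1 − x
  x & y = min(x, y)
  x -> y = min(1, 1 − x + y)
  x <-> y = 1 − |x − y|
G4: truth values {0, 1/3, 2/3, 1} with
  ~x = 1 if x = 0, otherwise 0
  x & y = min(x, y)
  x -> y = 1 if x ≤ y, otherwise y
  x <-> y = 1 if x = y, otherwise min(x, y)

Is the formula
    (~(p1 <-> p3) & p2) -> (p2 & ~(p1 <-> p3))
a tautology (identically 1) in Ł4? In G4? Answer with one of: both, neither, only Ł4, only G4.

In Ł4: every assignment gives 1 — tautology.
In G4: every assignment gives 1 — tautology.

both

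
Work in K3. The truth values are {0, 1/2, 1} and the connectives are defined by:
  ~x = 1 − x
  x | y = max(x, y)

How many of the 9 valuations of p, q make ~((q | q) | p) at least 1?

1

p = 0, q = 0 ↦ 1  ≥
p = 0, q = 1/2 ↦ 1/2  <
p = 0, q = 1 ↦ 0  <
p = 1/2, q = 0 ↦ 1/2  <
p = 1/2, q = 1/2 ↦ 1/2  <
p = 1/2, q = 1 ↦ 0  <
p = 1, q = 0 ↦ 0  <
p = 1, q = 1/2 ↦ 0  <
p = 1, q = 1 ↦ 0  <
So 1 of the 9 assignments meets the threshold.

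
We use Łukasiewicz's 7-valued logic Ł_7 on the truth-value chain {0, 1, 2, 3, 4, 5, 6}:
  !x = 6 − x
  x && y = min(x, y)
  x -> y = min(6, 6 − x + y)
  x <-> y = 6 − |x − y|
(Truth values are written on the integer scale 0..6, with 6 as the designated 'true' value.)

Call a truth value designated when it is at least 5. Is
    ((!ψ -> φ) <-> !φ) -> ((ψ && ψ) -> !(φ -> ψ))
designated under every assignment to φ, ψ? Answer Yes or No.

Counterexample: take φ = 0, ψ = 4.
!ψ = !4 = 2
!ψ -> φ = 2 -> 0 = 4
!φ = !0 = 6
(!ψ -> φ) <-> !φ = 4 <-> 6 = 4
ψ && ψ = 4 && 4 = 4
φ -> ψ = 0 -> 4 = 6
!(φ -> ψ) = !6 = 0
(ψ && ψ) -> !(φ -> ψ) = 4 -> 0 = 2
((!ψ -> φ) <-> !φ) -> ((ψ && ψ) -> !(φ -> ψ)) = 4 -> 2 = 4
This gives 4, which is below 5.

No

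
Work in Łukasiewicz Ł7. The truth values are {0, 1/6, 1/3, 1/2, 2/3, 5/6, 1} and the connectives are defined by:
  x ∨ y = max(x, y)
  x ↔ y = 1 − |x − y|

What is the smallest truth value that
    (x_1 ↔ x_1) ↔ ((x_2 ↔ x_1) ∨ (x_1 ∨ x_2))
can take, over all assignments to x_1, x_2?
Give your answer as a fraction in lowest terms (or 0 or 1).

1/2

Take x_1 = 0, x_2 = 1/2:
x_1 ↔ x_1 = 0 ↔ 0 = 1
x_2 ↔ x_1 = 1/2 ↔ 0 = 1/2
x_1 ∨ x_2 = 0 ∨ 1/2 = 1/2
(x_2 ↔ x_1) ∨ (x_1 ∨ x_2) = 1/2 ∨ 1/2 = 1/2
(x_1 ↔ x_1) ↔ ((x_2 ↔ x_1) ∨ (x_1 ∨ x_2)) = 1 ↔ 1/2 = 1/2
No assignment yields a value below 1/2, so this is the minimum.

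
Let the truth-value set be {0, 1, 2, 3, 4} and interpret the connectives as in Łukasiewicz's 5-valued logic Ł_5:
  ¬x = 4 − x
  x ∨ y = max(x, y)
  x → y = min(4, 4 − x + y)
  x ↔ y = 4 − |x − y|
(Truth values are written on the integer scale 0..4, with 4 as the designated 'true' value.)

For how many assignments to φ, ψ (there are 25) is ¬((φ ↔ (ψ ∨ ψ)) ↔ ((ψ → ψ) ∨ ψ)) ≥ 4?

value 4: 2 assignments (counts)
value 3: 4 assignments
value 2: 6 assignments
value 1: 8 assignments
value 0: 5 assignments
So 2 of the 25 assignments meet the threshold.

2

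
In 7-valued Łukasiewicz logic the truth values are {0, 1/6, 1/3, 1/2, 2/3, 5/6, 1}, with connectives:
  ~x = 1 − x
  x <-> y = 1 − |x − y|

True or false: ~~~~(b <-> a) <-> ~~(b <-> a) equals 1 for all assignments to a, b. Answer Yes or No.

At a = 1/6, b = 2/3, for instance:
b <-> a = 2/3 <-> 1/6 = 1/2
~(b <-> a) = ~1/2 = 1/2
~~(b <-> a) = ~1/2 = 1/2
~~~(b <-> a) = ~1/2 = 1/2
~~~~(b <-> a) = ~1/2 = 1/2
~~~~(b <-> a) <-> ~~(b <-> a) = 1/2 <-> 1/2 = 1
and checking the remaining 48 assignments likewise gives ≥ 1 in every case.

Yes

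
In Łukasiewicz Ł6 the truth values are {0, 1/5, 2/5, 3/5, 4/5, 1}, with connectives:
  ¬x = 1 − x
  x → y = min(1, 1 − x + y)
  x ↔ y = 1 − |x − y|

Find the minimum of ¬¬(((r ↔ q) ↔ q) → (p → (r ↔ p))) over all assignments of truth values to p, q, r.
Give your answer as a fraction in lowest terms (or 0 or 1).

1/5

Take p = 1, q = 2/5, r = 0:
r ↔ q = 0 ↔ 2/5 = 3/5
(r ↔ q) ↔ q = 3/5 ↔ 2/5 = 4/5
r ↔ p = 0 ↔ 1 = 0
p → (r ↔ p) = 1 → 0 = 0
((r ↔ q) ↔ q) → (p → (r ↔ p)) = 4/5 → 0 = 1/5
¬(((r ↔ q) ↔ q) → (p → (r ↔ p))) = ¬1/5 = 4/5
¬¬(((r ↔ q) ↔ q) → (p → (r ↔ p))) = ¬4/5 = 1/5
No assignment yields a value below 1/5, so this is the minimum.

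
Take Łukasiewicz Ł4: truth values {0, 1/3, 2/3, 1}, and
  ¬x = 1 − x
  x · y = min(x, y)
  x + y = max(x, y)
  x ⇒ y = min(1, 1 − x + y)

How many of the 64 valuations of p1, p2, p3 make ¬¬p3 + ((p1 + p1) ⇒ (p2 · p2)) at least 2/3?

58

value 1: 46 assignments (counts)
value 2/3: 12 assignments (counts)
value 1/3: 5 assignments
value 0: 1 assignment
So 58 of the 64 assignments meet the threshold.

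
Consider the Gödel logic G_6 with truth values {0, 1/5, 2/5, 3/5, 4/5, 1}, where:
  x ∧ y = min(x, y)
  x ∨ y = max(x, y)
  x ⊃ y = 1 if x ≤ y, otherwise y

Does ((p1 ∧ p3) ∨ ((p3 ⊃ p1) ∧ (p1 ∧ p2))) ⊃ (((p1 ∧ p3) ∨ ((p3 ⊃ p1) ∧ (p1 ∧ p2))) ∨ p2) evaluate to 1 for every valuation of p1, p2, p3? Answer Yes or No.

Yes

At p1 = 1/5, p2 = 3/5, p3 = 2/5, for instance:
p1 ∧ p3 = 1/5 ∧ 2/5 = 1/5
p3 ⊃ p1 = 2/5 ⊃ 1/5 = 1/5
p1 ∧ p2 = 1/5 ∧ 3/5 = 1/5
(p3 ⊃ p1) ∧ (p1 ∧ p2) = 1/5 ∧ 1/5 = 1/5
(p1 ∧ p3) ∨ ((p3 ⊃ p1) ∧ (p1 ∧ p2)) = 1/5 ∨ 1/5 = 1/5
((p1 ∧ p3) ∨ ((p3 ⊃ p1) ∧ (p1 ∧ p2))) ∨ p2 = 1/5 ∨ 3/5 = 3/5
((p1 ∧ p3) ∨ ((p3 ⊃ p1) ∧ (p1 ∧ p2))) ⊃ (((p1 ∧ p3) ∨ ((p3 ⊃ p1) ∧ (p1 ∧ p2))) ∨ p2) = 1/5 ⊃ 3/5 = 1
and checking the remaining 215 assignments likewise gives ≥ 1 in every case.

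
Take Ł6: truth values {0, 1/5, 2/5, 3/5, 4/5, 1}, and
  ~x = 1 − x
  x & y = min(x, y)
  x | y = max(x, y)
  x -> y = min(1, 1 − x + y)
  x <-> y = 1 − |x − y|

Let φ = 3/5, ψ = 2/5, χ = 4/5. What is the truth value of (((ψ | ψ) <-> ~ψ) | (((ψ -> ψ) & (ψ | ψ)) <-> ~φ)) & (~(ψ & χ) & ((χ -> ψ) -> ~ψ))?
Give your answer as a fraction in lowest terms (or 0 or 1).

3/5

ψ | ψ = 2/5 | 2/5 = 2/5
~ψ = ~2/5 = 3/5
(ψ | ψ) <-> ~ψ = 2/5 <-> 3/5 = 4/5
ψ -> ψ = 2/5 -> 2/5 = 1
ψ | ψ = 2/5 | 2/5 = 2/5
(ψ -> ψ) & (ψ | ψ) = 1 & 2/5 = 2/5
~φ = ~3/5 = 2/5
((ψ -> ψ) & (ψ | ψ)) <-> ~φ = 2/5 <-> 2/5 = 1
((ψ | ψ) <-> ~ψ) | (((ψ -> ψ) & (ψ | ψ)) <-> ~φ) = 4/5 | 1 = 1
ψ & χ = 2/5 & 4/5 = 2/5
~(ψ & χ) = ~2/5 = 3/5
χ -> ψ = 4/5 -> 2/5 = 3/5
~ψ = ~2/5 = 3/5
(χ -> ψ) -> ~ψ = 3/5 -> 3/5 = 1
~(ψ & χ) & ((χ -> ψ) -> ~ψ) = 3/5 & 1 = 3/5
(((ψ | ψ) <-> ~ψ) | (((ψ -> ψ) & (ψ | ψ)) <-> ~φ)) & (~(ψ & χ) & ((χ -> ψ) -> ~ψ)) = 1 & 3/5 = 3/5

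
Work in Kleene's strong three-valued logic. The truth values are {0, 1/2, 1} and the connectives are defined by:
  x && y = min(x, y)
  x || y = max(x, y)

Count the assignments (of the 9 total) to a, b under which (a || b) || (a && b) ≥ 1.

5

a = 0, b = 0 ↦ 0  <
a = 0, b = 1/2 ↦ 1/2  <
a = 0, b = 1 ↦ 1  ≥
a = 1/2, b = 0 ↦ 1/2  <
a = 1/2, b = 1/2 ↦ 1/2  <
a = 1/2, b = 1 ↦ 1  ≥
a = 1, b = 0 ↦ 1  ≥
a = 1, b = 1/2 ↦ 1  ≥
a = 1, b = 1 ↦ 1  ≥
So 5 of the 9 assignments meet the threshold.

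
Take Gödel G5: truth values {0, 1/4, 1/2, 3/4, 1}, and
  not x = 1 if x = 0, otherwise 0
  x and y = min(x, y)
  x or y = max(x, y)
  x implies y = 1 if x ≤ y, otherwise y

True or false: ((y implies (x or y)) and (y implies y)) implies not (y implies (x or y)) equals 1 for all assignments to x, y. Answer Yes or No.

No

Counterexample: take x = 0, y = 0.
x or y = 0 or 0 = 0
y implies (x or y) = 0 implies 0 = 1
y implies y = 0 implies 0 = 1
(y implies (x or y)) and (y implies y) = 1 and 1 = 1
not (y implies (x or y)) = not 1 = 0
((y implies (x or y)) and (y implies y)) implies not (y implies (x or y)) = 1 implies 0 = 0
This gives 0 ≠ 1.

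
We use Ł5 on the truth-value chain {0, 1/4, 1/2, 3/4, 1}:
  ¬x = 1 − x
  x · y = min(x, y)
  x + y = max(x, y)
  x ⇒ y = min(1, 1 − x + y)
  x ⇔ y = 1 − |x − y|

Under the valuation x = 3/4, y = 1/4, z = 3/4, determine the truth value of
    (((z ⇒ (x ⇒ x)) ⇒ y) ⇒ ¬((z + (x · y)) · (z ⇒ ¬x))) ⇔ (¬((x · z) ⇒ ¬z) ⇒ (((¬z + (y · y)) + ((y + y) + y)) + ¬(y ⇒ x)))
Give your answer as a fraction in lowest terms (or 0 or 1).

3/4

x ⇒ x = 3/4 ⇒ 3/4 = 1
z ⇒ (x ⇒ x) = 3/4 ⇒ 1 = 1
(z ⇒ (x ⇒ x)) ⇒ y = 1 ⇒ 1/4 = 1/4
x · y = 3/4 · 1/4 = 1/4
z + (x · y) = 3/4 + 1/4 = 3/4
¬x = ¬3/4 = 1/4
z ⇒ ¬x = 3/4 ⇒ 1/4 = 1/2
(z + (x · y)) · (z ⇒ ¬x) = 3/4 · 1/2 = 1/2
¬((z + (x · y)) · (z ⇒ ¬x)) = ¬1/2 = 1/2
((z ⇒ (x ⇒ x)) ⇒ y) ⇒ ¬((z + (x · y)) · (z ⇒ ¬x)) = 1/4 ⇒ 1/2 = 1
x · z = 3/4 · 3/4 = 3/4
¬z = ¬3/4 = 1/4
(x · z) ⇒ ¬z = 3/4 ⇒ 1/4 = 1/2
¬((x · z) ⇒ ¬z) = ¬1/2 = 1/2
¬z = ¬3/4 = 1/4
y · y = 1/4 · 1/4 = 1/4
¬z + (y · y) = 1/4 + 1/4 = 1/4
y + y = 1/4 + 1/4 = 1/4
(y + y) + y = 1/4 + 1/4 = 1/4
(¬z + (y · y)) + ((y + y) + y) = 1/4 + 1/4 = 1/4
y ⇒ x = 1/4 ⇒ 3/4 = 1
¬(y ⇒ x) = ¬1 = 0
((¬z + (y · y)) + ((y + y) + y)) + ¬(y ⇒ x) = 1/4 + 0 = 1/4
¬((x · z) ⇒ ¬z) ⇒ (((¬z + (y · y)) + ((y + y) + y)) + ¬(y ⇒ x)) = 1/2 ⇒ 1/4 = 3/4
(((z ⇒ (x ⇒ x)) ⇒ y) ⇒ ¬((z + (x · y)) · (z ⇒ ¬x))) ⇔ (¬((x · z) ⇒ ¬z) ⇒ (((¬z + (y · y)) + ((y + y) + y)) + ¬(y ⇒ x))) = 1 ⇔ 3/4 = 3/4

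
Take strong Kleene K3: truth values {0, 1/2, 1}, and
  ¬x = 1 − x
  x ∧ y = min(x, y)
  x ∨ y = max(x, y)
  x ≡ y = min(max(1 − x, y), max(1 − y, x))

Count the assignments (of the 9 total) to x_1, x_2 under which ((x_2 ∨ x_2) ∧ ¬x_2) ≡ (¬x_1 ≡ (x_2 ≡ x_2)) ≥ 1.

x_1 = 0, x_2 = 0 ↦ 0  <
x_1 = 0, x_2 = 1/2 ↦ 1/2  <
x_1 = 0, x_2 = 1 ↦ 0  <
x_1 = 1/2, x_2 = 0 ↦ 1/2  <
x_1 = 1/2, x_2 = 1/2 ↦ 1/2  <
x_1 = 1/2, x_2 = 1 ↦ 1/2  <
x_1 = 1, x_2 = 0 ↦ 1  ≥
x_1 = 1, x_2 = 1/2 ↦ 1/2  <
x_1 = 1, x_2 = 1 ↦ 1  ≥
So 2 of the 9 assignments meet the threshold.

2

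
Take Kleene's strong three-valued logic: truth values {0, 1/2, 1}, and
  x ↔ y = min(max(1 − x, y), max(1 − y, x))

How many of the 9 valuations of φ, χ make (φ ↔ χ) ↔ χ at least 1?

φ = 0, χ = 0 ↦ 0  <
φ = 0, χ = 1/2 ↦ 1/2  <
φ = 0, χ = 1 ↦ 0  <
φ = 1/2, χ = 0 ↦ 1/2  <
φ = 1/2, χ = 1/2 ↦ 1/2  <
φ = 1/2, χ = 1 ↦ 1/2  <
φ = 1, χ = 0 ↦ 1  ≥
φ = 1, χ = 1/2 ↦ 1/2  <
φ = 1, χ = 1 ↦ 1  ≥
So 2 of the 9 assignments meet the threshold.

2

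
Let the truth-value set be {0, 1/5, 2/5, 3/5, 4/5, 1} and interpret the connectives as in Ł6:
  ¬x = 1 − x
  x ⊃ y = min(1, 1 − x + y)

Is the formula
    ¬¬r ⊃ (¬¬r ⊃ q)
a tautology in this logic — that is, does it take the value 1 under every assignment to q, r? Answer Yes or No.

Counterexample: take q = 0, r = 3/5.
¬r = ¬3/5 = 2/5
¬¬r = ¬2/5 = 3/5
¬r = ¬3/5 = 2/5
¬¬r = ¬2/5 = 3/5
¬¬r ⊃ q = 3/5 ⊃ 0 = 2/5
¬¬r ⊃ (¬¬r ⊃ q) = 3/5 ⊃ 2/5 = 4/5
This gives 4/5 ≠ 1.

No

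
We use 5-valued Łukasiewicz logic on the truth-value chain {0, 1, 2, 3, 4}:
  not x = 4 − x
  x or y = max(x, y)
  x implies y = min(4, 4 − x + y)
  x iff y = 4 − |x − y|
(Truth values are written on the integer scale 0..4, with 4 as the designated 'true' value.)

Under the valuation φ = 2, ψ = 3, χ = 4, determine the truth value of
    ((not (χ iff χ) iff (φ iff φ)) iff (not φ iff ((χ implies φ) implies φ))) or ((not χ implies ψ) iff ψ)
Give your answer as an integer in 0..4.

3

χ iff χ = 4 iff 4 = 4
not (χ iff χ) = not 4 = 0
φ iff φ = 2 iff 2 = 4
not (χ iff χ) iff (φ iff φ) = 0 iff 4 = 0
not φ = not 2 = 2
χ implies φ = 4 implies 2 = 2
(χ implies φ) implies φ = 2 implies 2 = 4
not φ iff ((χ implies φ) implies φ) = 2 iff 4 = 2
(not (χ iff χ) iff (φ iff φ)) iff (not φ iff ((χ implies φ) implies φ)) = 0 iff 2 = 2
not χ = not 4 = 0
not χ implies ψ = 0 implies 3 = 4
(not χ implies ψ) iff ψ = 4 iff 3 = 3
((not (χ iff χ) iff (φ iff φ)) iff (not φ iff ((χ implies φ) implies φ))) or ((not χ implies ψ) iff ψ) = 2 or 3 = 3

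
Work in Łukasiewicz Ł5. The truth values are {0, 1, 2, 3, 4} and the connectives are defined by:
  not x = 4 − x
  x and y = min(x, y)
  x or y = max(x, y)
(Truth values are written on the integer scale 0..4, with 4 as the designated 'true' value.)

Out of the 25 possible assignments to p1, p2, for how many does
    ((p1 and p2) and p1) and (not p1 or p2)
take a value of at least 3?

4

value 4: 1 assignment (counts)
value 3: 3 assignments (counts)
value 2: 5 assignments
value 1: 7 assignments
value 0: 9 assignments
So 4 of the 25 assignments meet the threshold.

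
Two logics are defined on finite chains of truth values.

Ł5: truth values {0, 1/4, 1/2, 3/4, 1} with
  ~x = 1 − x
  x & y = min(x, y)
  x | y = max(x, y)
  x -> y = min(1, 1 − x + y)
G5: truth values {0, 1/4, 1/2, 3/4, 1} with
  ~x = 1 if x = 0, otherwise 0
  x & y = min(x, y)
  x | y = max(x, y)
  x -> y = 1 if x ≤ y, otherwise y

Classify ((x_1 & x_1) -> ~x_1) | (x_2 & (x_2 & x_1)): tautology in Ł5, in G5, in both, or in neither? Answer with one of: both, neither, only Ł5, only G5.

In Ł5: at x_1 = 3/4, x_2 = 0 the value is 1/2 — not a tautology.
In G5: at x_1 = 1/4, x_2 = 0 the value is 0 — not a tautology.

neither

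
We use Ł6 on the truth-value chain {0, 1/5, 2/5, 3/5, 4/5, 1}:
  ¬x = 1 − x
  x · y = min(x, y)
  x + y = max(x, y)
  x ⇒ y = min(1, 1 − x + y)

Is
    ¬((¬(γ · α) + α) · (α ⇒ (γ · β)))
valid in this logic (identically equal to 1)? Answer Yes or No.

Counterexample: take α = 0, β = 0, γ = 0.
γ · α = 0 · 0 = 0
¬(γ · α) = ¬0 = 1
¬(γ · α) + α = 1 + 0 = 1
γ · β = 0 · 0 = 0
α ⇒ (γ · β) = 0 ⇒ 0 = 1
(¬(γ · α) + α) · (α ⇒ (γ · β)) = 1 · 1 = 1
¬((¬(γ · α) + α) · (α ⇒ (γ · β))) = ¬1 = 0
This gives 0 ≠ 1.

No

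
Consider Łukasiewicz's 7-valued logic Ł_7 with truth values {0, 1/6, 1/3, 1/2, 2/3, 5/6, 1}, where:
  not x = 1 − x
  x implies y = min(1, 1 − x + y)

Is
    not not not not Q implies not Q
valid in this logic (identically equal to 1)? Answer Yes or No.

No

Counterexample: take Q = 2/3.
not Q = not 2/3 = 1/3
not not Q = not 1/3 = 2/3
not not not Q = not 2/3 = 1/3
not not not not Q = not 1/3 = 2/3
not Q = not 2/3 = 1/3
not not not not Q implies not Q = 2/3 implies 1/3 = 2/3
This gives 2/3 ≠ 1.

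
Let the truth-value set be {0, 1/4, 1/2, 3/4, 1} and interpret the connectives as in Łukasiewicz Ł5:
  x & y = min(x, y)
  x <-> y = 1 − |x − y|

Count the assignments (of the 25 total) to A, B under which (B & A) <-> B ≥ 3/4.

19

value 1: 15 assignments (counts)
value 3/4: 4 assignments (counts)
value 1/2: 3 assignments
value 1/4: 2 assignments
value 0: 1 assignment
So 19 of the 25 assignments meet the threshold.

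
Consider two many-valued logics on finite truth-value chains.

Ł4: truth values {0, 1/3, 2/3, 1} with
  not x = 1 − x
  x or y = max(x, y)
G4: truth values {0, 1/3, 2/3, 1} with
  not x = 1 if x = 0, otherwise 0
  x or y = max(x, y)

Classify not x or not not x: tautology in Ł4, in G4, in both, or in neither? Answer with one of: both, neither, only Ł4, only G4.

only G4

In Ł4: at x = 1/3 the value is 2/3 — not a tautology.
In G4: every assignment gives 1 — tautology.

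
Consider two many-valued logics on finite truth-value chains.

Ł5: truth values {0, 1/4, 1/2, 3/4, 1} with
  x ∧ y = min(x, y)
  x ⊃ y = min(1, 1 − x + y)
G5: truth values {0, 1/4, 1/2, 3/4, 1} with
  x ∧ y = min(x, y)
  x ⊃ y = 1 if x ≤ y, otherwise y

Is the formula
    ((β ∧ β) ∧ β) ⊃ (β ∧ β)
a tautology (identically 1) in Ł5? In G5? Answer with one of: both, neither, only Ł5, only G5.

both

In Ł5: every assignment gives 1 — tautology.
In G5: every assignment gives 1 — tautology.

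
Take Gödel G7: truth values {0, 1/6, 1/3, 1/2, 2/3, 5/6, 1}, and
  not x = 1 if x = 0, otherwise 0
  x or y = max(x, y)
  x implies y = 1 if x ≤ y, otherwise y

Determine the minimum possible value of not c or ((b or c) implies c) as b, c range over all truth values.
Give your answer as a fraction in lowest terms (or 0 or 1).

1/6

Take b = 1/3, c = 1/6:
not c = not 1/6 = 0
b or c = 1/3 or 1/6 = 1/3
(b or c) implies c = 1/3 implies 1/6 = 1/6
not c or ((b or c) implies c) = 0 or 1/6 = 1/6
No assignment yields a value below 1/6, so this is the minimum.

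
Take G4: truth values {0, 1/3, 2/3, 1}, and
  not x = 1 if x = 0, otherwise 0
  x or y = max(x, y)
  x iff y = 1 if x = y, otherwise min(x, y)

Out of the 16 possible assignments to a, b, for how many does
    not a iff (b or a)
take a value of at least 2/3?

a = 0, b = 0 ↦ 0  <
a = 0, b = 1/3 ↦ 1/3  <
a = 0, b = 2/3 ↦ 2/3  ≥
a = 0, b = 1 ↦ 1  ≥
a = 1/3, b = 0 ↦ 0  <
a = 1/3, b = 1/3 ↦ 0  <
a = 1/3, b = 2/3 ↦ 0  <
a = 1/3, b = 1 ↦ 0  <
a = 2/3, b = 0 ↦ 0  <
a = 2/3, b = 1/3 ↦ 0  <
a = 2/3, b = 2/3 ↦ 0  <
a = 2/3, b = 1 ↦ 0  <
a = 1, b = 0 ↦ 0  <
a = 1, b = 1/3 ↦ 0  <
a = 1, b = 2/3 ↦ 0  <
a = 1, b = 1 ↦ 0  <
So 2 of the 16 assignments meet the threshold.

2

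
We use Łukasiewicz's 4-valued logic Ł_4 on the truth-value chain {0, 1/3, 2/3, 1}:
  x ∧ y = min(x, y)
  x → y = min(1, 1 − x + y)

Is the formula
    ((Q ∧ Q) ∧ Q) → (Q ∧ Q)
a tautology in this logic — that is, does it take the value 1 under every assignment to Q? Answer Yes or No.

Q = 0 ↦ 1
Q = 1/3 ↦ 1
Q = 2/3 ↦ 1
Q = 1 ↦ 1
Every assignment gives a value ≥ 1.

Yes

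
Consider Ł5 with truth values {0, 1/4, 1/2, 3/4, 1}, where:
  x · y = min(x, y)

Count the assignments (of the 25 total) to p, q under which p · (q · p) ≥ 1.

1

value 1: 1 assignment (counts)
value 3/4: 3 assignments
value 1/2: 5 assignments
value 1/4: 7 assignments
value 0: 9 assignments
So 1 of the 25 assignments meets the threshold.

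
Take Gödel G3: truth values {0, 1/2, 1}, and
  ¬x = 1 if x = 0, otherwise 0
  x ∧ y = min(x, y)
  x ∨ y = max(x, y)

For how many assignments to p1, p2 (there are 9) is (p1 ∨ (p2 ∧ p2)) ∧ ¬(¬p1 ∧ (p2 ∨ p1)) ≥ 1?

p1 = 0, p2 = 0 ↦ 0  <
p1 = 0, p2 = 1/2 ↦ 0  <
p1 = 0, p2 = 1 ↦ 0  <
p1 = 1/2, p2 = 0 ↦ 1/2  <
p1 = 1/2, p2 = 1/2 ↦ 1/2  <
p1 = 1/2, p2 = 1 ↦ 1  ≥
p1 = 1, p2 = 0 ↦ 1  ≥
p1 = 1, p2 = 1/2 ↦ 1  ≥
p1 = 1, p2 = 1 ↦ 1  ≥
So 4 of the 9 assignments meet the threshold.

4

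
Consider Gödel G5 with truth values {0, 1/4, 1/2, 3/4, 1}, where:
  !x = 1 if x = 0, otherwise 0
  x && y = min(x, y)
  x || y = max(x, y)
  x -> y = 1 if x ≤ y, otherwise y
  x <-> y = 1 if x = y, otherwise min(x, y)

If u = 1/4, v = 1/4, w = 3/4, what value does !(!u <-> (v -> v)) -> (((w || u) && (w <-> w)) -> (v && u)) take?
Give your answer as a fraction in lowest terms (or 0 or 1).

!u = !1/4 = 0
v -> v = 1/4 -> 1/4 = 1
!u <-> (v -> v) = 0 <-> 1 = 0
!(!u <-> (v -> v)) = !0 = 1
w || u = 3/4 || 1/4 = 3/4
w <-> w = 3/4 <-> 3/4 = 1
(w || u) && (w <-> w) = 3/4 && 1 = 3/4
v && u = 1/4 && 1/4 = 1/4
((w || u) && (w <-> w)) -> (v && u) = 3/4 -> 1/4 = 1/4
!(!u <-> (v -> v)) -> (((w || u) && (w <-> w)) -> (v && u)) = 1 -> 1/4 = 1/4

1/4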